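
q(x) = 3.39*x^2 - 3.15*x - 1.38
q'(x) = 6.78*x - 3.15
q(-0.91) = 4.29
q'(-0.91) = -9.32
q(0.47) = -2.11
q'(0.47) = 0.04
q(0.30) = -2.02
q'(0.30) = -1.12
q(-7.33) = 203.85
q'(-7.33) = -52.85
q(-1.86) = 16.21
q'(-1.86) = -15.76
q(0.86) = -1.58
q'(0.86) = 2.68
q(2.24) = 8.57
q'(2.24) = 12.04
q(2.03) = 6.20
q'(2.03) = 10.61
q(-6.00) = 139.56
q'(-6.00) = -43.83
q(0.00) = -1.38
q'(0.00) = -3.15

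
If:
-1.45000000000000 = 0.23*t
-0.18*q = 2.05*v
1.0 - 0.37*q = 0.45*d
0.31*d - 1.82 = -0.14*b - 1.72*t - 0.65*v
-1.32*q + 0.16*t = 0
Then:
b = 83.83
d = 2.85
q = -0.76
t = -6.30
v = 0.07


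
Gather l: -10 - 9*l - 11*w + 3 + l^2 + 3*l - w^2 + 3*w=l^2 - 6*l - w^2 - 8*w - 7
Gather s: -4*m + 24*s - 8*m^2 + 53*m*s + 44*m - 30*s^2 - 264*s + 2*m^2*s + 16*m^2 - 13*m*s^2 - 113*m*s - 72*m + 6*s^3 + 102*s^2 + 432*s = 8*m^2 - 32*m + 6*s^3 + s^2*(72 - 13*m) + s*(2*m^2 - 60*m + 192)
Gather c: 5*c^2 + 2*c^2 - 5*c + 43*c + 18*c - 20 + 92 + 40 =7*c^2 + 56*c + 112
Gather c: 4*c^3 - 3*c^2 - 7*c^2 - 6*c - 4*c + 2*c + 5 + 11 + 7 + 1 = 4*c^3 - 10*c^2 - 8*c + 24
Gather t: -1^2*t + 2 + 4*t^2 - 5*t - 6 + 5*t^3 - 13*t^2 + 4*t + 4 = 5*t^3 - 9*t^2 - 2*t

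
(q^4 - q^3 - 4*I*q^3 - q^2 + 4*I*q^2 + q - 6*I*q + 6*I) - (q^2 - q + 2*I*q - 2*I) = q^4 - q^3 - 4*I*q^3 - 2*q^2 + 4*I*q^2 + 2*q - 8*I*q + 8*I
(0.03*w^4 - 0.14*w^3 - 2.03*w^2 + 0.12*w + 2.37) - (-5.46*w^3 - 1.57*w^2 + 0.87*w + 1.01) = 0.03*w^4 + 5.32*w^3 - 0.46*w^2 - 0.75*w + 1.36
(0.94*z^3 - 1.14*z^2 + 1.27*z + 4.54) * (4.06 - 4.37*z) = -4.1078*z^4 + 8.7982*z^3 - 10.1783*z^2 - 14.6836*z + 18.4324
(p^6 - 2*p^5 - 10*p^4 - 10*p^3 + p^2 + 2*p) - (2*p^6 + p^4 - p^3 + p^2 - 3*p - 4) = -p^6 - 2*p^5 - 11*p^4 - 9*p^3 + 5*p + 4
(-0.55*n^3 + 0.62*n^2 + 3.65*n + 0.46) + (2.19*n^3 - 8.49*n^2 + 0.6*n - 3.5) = 1.64*n^3 - 7.87*n^2 + 4.25*n - 3.04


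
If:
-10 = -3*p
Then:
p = 10/3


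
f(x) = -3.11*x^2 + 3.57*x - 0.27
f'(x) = 3.57 - 6.22*x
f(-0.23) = -1.26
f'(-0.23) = 5.00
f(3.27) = -21.85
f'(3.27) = -16.77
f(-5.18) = -102.21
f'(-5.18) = 35.79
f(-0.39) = -2.14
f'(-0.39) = 6.00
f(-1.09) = -7.86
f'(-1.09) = 10.35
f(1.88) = -4.55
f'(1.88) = -8.12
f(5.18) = -65.23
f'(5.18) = -28.65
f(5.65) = -79.38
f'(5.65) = -31.57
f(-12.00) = -490.95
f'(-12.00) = 78.21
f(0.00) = -0.27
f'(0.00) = 3.57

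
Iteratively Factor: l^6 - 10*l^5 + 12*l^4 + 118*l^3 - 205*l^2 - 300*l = (l - 5)*(l^5 - 5*l^4 - 13*l^3 + 53*l^2 + 60*l) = (l - 5)*(l - 4)*(l^4 - l^3 - 17*l^2 - 15*l) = (l - 5)*(l - 4)*(l + 3)*(l^3 - 4*l^2 - 5*l) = (l - 5)^2*(l - 4)*(l + 3)*(l^2 + l) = l*(l - 5)^2*(l - 4)*(l + 3)*(l + 1)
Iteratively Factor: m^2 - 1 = (m - 1)*(m + 1)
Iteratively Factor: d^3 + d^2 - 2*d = (d + 2)*(d^2 - d) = (d - 1)*(d + 2)*(d)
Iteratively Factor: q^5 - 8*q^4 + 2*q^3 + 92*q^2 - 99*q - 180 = (q - 4)*(q^4 - 4*q^3 - 14*q^2 + 36*q + 45) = (q - 4)*(q - 3)*(q^3 - q^2 - 17*q - 15) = (q - 4)*(q - 3)*(q + 3)*(q^2 - 4*q - 5) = (q - 4)*(q - 3)*(q + 1)*(q + 3)*(q - 5)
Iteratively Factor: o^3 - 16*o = (o)*(o^2 - 16) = o*(o - 4)*(o + 4)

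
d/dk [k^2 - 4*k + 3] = 2*k - 4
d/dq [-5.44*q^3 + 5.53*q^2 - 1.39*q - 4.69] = -16.32*q^2 + 11.06*q - 1.39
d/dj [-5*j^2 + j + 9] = 1 - 10*j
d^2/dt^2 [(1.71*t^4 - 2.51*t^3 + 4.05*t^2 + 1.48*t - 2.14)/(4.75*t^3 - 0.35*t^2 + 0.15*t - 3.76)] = (1.13686837721616e-13*t^8 + 172.3927*t^6 + 393.7902*t^5 - 1135.69194*t^4 + 1059.32718*t^3 + 573.090792*t^2 - 453.246636*t + 121.72018)/(107.171875*t^9 - 23.690625*t^8 + 11.89875*t^7 - 256.044125*t^6 + 37.88175*t^5 - 17.479425*t^4 + 202.648575*t^3 - 15.09828*t^2 + 6.36192*t - 53.157376)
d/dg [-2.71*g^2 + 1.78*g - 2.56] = 1.78 - 5.42*g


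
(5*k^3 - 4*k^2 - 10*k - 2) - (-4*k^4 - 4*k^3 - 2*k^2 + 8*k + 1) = 4*k^4 + 9*k^3 - 2*k^2 - 18*k - 3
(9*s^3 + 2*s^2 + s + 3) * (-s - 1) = -9*s^4 - 11*s^3 - 3*s^2 - 4*s - 3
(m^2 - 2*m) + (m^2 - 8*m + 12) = 2*m^2 - 10*m + 12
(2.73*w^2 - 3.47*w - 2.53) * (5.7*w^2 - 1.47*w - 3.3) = 15.561*w^4 - 23.7921*w^3 - 18.3291*w^2 + 15.1701*w + 8.349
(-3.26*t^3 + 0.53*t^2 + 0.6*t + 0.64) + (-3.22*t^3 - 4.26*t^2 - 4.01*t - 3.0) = -6.48*t^3 - 3.73*t^2 - 3.41*t - 2.36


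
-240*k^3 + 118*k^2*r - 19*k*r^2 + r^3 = (-8*k + r)*(-6*k + r)*(-5*k + r)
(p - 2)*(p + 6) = p^2 + 4*p - 12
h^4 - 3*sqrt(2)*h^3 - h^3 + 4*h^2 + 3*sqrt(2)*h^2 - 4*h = h*(h - 1)*(h - 2*sqrt(2))*(h - sqrt(2))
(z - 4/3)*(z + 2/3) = z^2 - 2*z/3 - 8/9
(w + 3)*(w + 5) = w^2 + 8*w + 15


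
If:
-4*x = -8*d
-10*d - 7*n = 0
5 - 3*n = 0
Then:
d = -7/6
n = 5/3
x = -7/3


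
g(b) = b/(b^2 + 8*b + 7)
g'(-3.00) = -0.03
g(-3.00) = 0.38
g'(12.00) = 0.00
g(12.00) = 0.05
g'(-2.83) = -0.02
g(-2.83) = 0.37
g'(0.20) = 0.09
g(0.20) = 0.02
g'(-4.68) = -0.20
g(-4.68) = 0.55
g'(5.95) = -0.00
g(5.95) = 0.07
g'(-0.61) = 1.07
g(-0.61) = -0.24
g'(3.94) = -0.00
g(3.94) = 0.07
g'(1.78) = 0.01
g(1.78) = 0.07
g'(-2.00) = 0.12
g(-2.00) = 0.40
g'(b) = b*(-2*b - 8)/(b^2 + 8*b + 7)^2 + 1/(b^2 + 8*b + 7)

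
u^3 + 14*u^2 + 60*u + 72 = (u + 2)*(u + 6)^2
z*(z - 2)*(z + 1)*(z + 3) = z^4 + 2*z^3 - 5*z^2 - 6*z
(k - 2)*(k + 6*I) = k^2 - 2*k + 6*I*k - 12*I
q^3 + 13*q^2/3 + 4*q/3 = q*(q + 1/3)*(q + 4)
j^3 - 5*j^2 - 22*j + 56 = (j - 7)*(j - 2)*(j + 4)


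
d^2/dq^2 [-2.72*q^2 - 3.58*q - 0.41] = -5.44000000000000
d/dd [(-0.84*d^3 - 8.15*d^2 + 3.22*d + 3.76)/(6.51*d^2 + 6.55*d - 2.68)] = (-5.4684*d^4 - 11.004*d^3 - 67.5911*d^2 - 5.27119999999999*d - 33.2576)/(42.3801*d^4 + 85.281*d^3 + 8.0089*d^2 - 35.108*d + 7.1824)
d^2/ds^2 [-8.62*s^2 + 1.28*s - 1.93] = -17.2400000000000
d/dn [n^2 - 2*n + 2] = 2*n - 2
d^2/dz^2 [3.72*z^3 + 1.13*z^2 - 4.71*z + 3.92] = 22.32*z + 2.26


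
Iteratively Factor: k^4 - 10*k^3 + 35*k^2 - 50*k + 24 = (k - 3)*(k^3 - 7*k^2 + 14*k - 8) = (k - 4)*(k - 3)*(k^2 - 3*k + 2) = (k - 4)*(k - 3)*(k - 1)*(k - 2)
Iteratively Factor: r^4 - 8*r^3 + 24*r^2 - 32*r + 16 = (r - 2)*(r^3 - 6*r^2 + 12*r - 8) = (r - 2)^2*(r^2 - 4*r + 4) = (r - 2)^3*(r - 2)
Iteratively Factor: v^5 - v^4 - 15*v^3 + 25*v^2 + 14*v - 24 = (v - 2)*(v^4 + v^3 - 13*v^2 - v + 12) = (v - 3)*(v - 2)*(v^3 + 4*v^2 - v - 4) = (v - 3)*(v - 2)*(v - 1)*(v^2 + 5*v + 4) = (v - 3)*(v - 2)*(v - 1)*(v + 4)*(v + 1)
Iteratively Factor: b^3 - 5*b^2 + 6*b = (b)*(b^2 - 5*b + 6) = b*(b - 3)*(b - 2)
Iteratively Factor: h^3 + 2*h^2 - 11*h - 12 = (h + 1)*(h^2 + h - 12) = (h - 3)*(h + 1)*(h + 4)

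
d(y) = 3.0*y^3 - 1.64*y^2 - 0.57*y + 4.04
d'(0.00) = -0.57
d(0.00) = 4.04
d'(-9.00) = 757.95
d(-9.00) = -2310.67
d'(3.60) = 104.26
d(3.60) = 120.70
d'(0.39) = -0.48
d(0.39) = 3.75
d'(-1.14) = 14.87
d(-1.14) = -1.89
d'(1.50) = 14.76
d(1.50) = 9.62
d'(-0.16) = 0.19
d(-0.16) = 4.08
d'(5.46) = 249.83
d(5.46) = 440.35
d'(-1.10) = 13.93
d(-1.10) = -1.31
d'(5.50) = 253.64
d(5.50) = 450.42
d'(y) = 9.0*y^2 - 3.28*y - 0.57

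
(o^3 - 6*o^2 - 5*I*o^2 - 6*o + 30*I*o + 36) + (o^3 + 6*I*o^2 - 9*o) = 2*o^3 - 6*o^2 + I*o^2 - 15*o + 30*I*o + 36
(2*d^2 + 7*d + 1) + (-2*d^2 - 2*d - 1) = 5*d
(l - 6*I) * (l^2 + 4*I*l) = l^3 - 2*I*l^2 + 24*l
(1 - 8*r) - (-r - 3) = 4 - 7*r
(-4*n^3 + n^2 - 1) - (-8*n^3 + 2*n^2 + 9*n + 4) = 4*n^3 - n^2 - 9*n - 5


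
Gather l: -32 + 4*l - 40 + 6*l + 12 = 10*l - 60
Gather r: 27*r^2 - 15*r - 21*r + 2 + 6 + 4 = 27*r^2 - 36*r + 12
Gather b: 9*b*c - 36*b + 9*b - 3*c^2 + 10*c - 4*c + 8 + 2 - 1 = b*(9*c - 27) - 3*c^2 + 6*c + 9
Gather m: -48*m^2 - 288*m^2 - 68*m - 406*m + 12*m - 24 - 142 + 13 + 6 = -336*m^2 - 462*m - 147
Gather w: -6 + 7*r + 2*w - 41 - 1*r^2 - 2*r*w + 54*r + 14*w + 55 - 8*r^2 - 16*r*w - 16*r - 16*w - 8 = -9*r^2 - 18*r*w + 45*r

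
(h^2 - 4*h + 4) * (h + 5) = h^3 + h^2 - 16*h + 20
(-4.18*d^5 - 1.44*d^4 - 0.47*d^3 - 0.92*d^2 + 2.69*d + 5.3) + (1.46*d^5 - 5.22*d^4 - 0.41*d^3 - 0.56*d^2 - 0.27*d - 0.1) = -2.72*d^5 - 6.66*d^4 - 0.88*d^3 - 1.48*d^2 + 2.42*d + 5.2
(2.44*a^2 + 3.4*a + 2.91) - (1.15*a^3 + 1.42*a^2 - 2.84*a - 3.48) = -1.15*a^3 + 1.02*a^2 + 6.24*a + 6.39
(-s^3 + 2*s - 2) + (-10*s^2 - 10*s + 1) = -s^3 - 10*s^2 - 8*s - 1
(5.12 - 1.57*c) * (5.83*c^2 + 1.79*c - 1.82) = -9.1531*c^3 + 27.0393*c^2 + 12.0222*c - 9.3184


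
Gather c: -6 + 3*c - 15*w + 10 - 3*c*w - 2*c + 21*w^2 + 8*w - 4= c*(1 - 3*w) + 21*w^2 - 7*w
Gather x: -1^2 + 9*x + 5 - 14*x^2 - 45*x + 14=-14*x^2 - 36*x + 18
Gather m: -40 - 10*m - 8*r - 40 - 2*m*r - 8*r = m*(-2*r - 10) - 16*r - 80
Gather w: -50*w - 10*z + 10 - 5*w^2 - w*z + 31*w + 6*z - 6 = -5*w^2 + w*(-z - 19) - 4*z + 4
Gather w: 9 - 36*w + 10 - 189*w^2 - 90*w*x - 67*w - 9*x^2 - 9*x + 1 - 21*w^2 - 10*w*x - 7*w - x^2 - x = -210*w^2 + w*(-100*x - 110) - 10*x^2 - 10*x + 20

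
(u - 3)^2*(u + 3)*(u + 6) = u^4 + 3*u^3 - 27*u^2 - 27*u + 162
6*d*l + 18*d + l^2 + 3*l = (6*d + l)*(l + 3)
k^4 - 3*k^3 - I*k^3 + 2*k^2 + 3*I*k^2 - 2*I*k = k*(k - 2)*(k - 1)*(k - I)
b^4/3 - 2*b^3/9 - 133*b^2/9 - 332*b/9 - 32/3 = (b/3 + 1)*(b - 8)*(b + 1/3)*(b + 4)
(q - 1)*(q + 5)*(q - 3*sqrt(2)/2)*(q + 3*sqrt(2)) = q^4 + 3*sqrt(2)*q^3/2 + 4*q^3 - 14*q^2 + 6*sqrt(2)*q^2 - 36*q - 15*sqrt(2)*q/2 + 45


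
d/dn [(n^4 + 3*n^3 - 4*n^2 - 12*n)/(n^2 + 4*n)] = (2*n^3 + 15*n^2 + 24*n - 4)/(n^2 + 8*n + 16)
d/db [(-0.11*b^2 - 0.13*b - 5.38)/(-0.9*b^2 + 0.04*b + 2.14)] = (-0.1214*b^2 - 10.1548*b - 0.063)/(0.81*b^4 - 0.072*b^3 - 3.8504*b^2 + 0.1712*b + 4.5796)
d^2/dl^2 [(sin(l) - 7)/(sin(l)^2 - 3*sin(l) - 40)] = (sin(l)^5 - 25*sin(l)^4 + 301*sin(l)^3 - 1261*sin(l)^2 + 2074*sin(l) + 926)/(-sin(l)^2 + 3*sin(l) + 40)^3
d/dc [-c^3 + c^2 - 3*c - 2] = -3*c^2 + 2*c - 3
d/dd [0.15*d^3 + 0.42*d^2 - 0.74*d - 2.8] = 0.45*d^2 + 0.84*d - 0.74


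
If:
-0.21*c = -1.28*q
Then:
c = 6.09523809523809*q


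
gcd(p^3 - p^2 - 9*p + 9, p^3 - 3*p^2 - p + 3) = p^2 - 4*p + 3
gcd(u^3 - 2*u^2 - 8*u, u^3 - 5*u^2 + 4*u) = u^2 - 4*u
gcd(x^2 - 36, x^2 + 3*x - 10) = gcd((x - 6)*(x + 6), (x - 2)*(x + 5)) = 1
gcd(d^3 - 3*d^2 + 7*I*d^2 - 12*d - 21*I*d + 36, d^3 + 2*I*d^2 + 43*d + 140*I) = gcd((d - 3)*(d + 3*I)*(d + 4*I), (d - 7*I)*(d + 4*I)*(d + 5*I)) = d + 4*I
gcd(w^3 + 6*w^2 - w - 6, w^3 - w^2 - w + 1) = w^2 - 1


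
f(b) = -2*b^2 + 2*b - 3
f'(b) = 2 - 4*b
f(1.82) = -5.98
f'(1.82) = -5.28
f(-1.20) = -8.28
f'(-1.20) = 6.80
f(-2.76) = -23.76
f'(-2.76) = 13.04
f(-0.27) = -3.69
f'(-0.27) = 3.08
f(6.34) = -70.71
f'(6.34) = -23.36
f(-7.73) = -137.97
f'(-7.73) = 32.92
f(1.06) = -3.13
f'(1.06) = -2.24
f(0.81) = -2.69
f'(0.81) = -1.24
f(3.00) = -15.00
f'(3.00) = -10.00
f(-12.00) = -315.00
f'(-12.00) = 50.00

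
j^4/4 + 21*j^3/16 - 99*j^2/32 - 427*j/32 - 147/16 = (j/4 + 1/4)*(j - 7/2)*(j + 7/4)*(j + 6)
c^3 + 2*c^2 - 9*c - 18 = (c - 3)*(c + 2)*(c + 3)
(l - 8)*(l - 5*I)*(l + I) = l^3 - 8*l^2 - 4*I*l^2 + 5*l + 32*I*l - 40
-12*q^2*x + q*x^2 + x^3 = x*(-3*q + x)*(4*q + x)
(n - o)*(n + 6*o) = n^2 + 5*n*o - 6*o^2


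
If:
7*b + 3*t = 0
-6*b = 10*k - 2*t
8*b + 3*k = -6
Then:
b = -5/4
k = 4/3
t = 35/12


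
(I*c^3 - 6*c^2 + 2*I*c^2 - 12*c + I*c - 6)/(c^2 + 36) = I*(c^2 + 2*c + 1)/(c - 6*I)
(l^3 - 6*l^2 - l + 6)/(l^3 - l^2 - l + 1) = (l - 6)/(l - 1)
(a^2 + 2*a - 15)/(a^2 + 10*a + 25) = (a - 3)/(a + 5)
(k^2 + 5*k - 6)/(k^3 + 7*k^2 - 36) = (k - 1)/(k^2 + k - 6)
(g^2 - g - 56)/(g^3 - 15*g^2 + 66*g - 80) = (g + 7)/(g^2 - 7*g + 10)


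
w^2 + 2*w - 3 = (w - 1)*(w + 3)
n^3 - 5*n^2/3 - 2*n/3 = n*(n - 2)*(n + 1/3)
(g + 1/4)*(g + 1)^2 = g^3 + 9*g^2/4 + 3*g/2 + 1/4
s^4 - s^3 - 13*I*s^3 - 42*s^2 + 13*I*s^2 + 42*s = s*(s - 1)*(s - 7*I)*(s - 6*I)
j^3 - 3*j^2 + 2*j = j*(j - 2)*(j - 1)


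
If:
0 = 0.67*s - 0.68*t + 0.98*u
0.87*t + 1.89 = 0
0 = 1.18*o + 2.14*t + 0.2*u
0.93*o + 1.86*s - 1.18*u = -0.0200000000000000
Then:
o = 3.96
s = -2.05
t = -2.17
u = -0.10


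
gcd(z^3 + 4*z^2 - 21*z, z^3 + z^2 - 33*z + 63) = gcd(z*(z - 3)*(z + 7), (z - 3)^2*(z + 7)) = z^2 + 4*z - 21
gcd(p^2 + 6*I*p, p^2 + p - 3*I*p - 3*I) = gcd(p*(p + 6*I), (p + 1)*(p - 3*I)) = 1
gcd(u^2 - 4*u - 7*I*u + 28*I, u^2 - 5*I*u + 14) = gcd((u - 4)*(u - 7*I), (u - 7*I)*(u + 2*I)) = u - 7*I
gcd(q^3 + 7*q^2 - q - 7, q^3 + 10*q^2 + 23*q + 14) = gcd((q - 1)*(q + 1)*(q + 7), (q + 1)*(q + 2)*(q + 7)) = q^2 + 8*q + 7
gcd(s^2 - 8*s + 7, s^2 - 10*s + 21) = s - 7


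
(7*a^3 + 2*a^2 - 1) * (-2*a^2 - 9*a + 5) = -14*a^5 - 67*a^4 + 17*a^3 + 12*a^2 + 9*a - 5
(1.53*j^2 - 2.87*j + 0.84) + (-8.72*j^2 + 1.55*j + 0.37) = -7.19*j^2 - 1.32*j + 1.21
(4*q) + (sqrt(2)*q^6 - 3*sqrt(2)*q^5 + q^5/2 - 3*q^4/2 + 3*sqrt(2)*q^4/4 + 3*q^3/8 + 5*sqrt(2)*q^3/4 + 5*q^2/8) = sqrt(2)*q^6 - 3*sqrt(2)*q^5 + q^5/2 - 3*q^4/2 + 3*sqrt(2)*q^4/4 + 3*q^3/8 + 5*sqrt(2)*q^3/4 + 5*q^2/8 + 4*q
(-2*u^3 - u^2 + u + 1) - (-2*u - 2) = -2*u^3 - u^2 + 3*u + 3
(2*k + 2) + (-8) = 2*k - 6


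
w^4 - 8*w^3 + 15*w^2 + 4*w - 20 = (w - 5)*(w - 2)^2*(w + 1)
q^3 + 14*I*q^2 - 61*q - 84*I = (q + 3*I)*(q + 4*I)*(q + 7*I)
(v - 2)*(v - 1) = v^2 - 3*v + 2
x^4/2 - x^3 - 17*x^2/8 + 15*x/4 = x*(x/2 + 1)*(x - 5/2)*(x - 3/2)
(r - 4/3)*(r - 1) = r^2 - 7*r/3 + 4/3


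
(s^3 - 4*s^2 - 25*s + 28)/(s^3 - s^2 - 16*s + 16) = (s - 7)/(s - 4)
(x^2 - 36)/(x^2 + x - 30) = (x - 6)/(x - 5)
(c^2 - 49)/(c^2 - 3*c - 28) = (c + 7)/(c + 4)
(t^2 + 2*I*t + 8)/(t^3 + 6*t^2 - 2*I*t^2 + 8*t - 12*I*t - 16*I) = (t + 4*I)/(t^2 + 6*t + 8)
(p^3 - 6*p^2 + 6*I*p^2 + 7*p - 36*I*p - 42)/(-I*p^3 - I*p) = (I*p^2 - p*(7 + 6*I) + 42)/(p*(p + I))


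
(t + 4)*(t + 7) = t^2 + 11*t + 28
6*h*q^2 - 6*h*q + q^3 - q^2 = q*(6*h + q)*(q - 1)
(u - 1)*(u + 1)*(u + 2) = u^3 + 2*u^2 - u - 2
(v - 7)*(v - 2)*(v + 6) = v^3 - 3*v^2 - 40*v + 84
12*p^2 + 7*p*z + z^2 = (3*p + z)*(4*p + z)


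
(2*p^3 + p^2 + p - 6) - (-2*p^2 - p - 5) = 2*p^3 + 3*p^2 + 2*p - 1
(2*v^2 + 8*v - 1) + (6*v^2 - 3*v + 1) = 8*v^2 + 5*v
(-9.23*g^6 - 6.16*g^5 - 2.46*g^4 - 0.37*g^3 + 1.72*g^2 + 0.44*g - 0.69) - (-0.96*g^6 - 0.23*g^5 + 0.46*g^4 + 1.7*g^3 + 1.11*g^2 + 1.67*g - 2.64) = -8.27*g^6 - 5.93*g^5 - 2.92*g^4 - 2.07*g^3 + 0.61*g^2 - 1.23*g + 1.95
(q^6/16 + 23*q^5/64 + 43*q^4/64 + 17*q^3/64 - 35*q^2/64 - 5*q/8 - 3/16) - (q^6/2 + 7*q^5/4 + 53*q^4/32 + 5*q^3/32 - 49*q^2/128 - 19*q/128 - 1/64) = -7*q^6/16 - 89*q^5/64 - 63*q^4/64 + 7*q^3/64 - 21*q^2/128 - 61*q/128 - 11/64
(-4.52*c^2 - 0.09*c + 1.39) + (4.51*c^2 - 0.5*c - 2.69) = -0.00999999999999979*c^2 - 0.59*c - 1.3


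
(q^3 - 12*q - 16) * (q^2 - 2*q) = q^5 - 2*q^4 - 12*q^3 + 8*q^2 + 32*q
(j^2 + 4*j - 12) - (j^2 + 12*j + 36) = -8*j - 48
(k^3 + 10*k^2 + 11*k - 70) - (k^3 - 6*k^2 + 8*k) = 16*k^2 + 3*k - 70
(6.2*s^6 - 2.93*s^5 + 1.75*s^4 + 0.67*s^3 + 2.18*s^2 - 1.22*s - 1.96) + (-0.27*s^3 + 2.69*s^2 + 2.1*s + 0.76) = 6.2*s^6 - 2.93*s^5 + 1.75*s^4 + 0.4*s^3 + 4.87*s^2 + 0.88*s - 1.2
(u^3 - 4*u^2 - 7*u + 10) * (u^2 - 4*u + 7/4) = u^5 - 8*u^4 + 43*u^3/4 + 31*u^2 - 209*u/4 + 35/2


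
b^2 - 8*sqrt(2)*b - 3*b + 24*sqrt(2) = (b - 3)*(b - 8*sqrt(2))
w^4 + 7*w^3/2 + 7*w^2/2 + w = w*(w + 1/2)*(w + 1)*(w + 2)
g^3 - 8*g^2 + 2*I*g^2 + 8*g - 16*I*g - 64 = (g - 8)*(g - 2*I)*(g + 4*I)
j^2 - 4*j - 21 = (j - 7)*(j + 3)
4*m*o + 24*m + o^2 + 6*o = (4*m + o)*(o + 6)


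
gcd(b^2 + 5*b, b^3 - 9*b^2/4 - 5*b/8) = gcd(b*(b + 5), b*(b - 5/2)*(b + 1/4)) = b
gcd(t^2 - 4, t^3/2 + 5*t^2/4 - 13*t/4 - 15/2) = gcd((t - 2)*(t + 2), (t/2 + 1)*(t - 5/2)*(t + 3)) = t + 2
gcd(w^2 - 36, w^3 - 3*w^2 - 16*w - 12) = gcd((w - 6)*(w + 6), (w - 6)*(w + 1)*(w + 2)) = w - 6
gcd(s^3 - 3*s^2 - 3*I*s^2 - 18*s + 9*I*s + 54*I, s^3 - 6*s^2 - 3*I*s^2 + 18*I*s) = s^2 + s*(-6 - 3*I) + 18*I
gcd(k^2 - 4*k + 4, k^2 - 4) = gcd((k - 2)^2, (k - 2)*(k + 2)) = k - 2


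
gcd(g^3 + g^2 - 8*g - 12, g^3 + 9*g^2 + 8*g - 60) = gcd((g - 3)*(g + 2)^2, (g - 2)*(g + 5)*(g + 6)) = 1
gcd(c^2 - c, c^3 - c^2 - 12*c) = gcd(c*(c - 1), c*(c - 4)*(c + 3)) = c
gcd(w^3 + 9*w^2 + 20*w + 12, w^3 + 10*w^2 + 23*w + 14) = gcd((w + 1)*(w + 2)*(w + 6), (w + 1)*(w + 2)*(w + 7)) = w^2 + 3*w + 2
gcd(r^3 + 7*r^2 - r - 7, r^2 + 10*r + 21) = r + 7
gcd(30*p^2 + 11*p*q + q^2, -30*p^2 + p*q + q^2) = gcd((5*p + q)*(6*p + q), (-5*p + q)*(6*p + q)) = 6*p + q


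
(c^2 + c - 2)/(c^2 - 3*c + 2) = (c + 2)/(c - 2)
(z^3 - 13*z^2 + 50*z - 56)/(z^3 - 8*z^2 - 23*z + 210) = (z^2 - 6*z + 8)/(z^2 - z - 30)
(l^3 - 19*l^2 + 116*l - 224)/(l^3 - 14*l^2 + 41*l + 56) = (l - 4)/(l + 1)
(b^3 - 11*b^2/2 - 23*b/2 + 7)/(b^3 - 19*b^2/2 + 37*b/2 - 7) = (b + 2)/(b - 2)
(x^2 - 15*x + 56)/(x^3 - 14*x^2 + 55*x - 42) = (x - 8)/(x^2 - 7*x + 6)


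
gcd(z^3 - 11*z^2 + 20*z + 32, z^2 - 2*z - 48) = z - 8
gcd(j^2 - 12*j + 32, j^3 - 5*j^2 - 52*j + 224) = j^2 - 12*j + 32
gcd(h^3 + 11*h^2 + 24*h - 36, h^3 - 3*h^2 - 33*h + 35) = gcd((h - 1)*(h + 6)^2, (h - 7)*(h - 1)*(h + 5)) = h - 1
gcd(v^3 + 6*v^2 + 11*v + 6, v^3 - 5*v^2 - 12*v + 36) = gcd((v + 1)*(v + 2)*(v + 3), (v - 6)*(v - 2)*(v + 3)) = v + 3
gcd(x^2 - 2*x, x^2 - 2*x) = x^2 - 2*x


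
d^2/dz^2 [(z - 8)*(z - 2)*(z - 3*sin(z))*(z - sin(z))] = 4*z^3*sin(z) - 40*z^2*sin(z) - 24*z^2*cos(z) + 6*z^2*cos(2*z) + 12*z^2 + 40*z*sin(z) + 12*z*sin(2*z) + 160*z*cos(z) - 60*z*cos(2*z) - 60*z + 80*sin(z) - 60*sin(2*z) - 128*cos(z) + 93*cos(2*z) + 35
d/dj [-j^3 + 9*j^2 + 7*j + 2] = -3*j^2 + 18*j + 7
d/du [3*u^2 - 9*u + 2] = 6*u - 9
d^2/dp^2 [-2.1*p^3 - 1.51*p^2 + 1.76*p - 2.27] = -12.6*p - 3.02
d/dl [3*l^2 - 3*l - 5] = 6*l - 3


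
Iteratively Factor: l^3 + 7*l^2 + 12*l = (l + 4)*(l^2 + 3*l) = (l + 3)*(l + 4)*(l)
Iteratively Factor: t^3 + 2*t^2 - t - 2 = (t + 1)*(t^2 + t - 2) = (t - 1)*(t + 1)*(t + 2)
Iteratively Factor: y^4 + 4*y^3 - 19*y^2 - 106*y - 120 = (y + 4)*(y^3 - 19*y - 30) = (y + 3)*(y + 4)*(y^2 - 3*y - 10) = (y - 5)*(y + 3)*(y + 4)*(y + 2)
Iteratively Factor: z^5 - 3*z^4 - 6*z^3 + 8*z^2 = (z - 4)*(z^4 + z^3 - 2*z^2) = z*(z - 4)*(z^3 + z^2 - 2*z) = z*(z - 4)*(z - 1)*(z^2 + 2*z) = z*(z - 4)*(z - 1)*(z + 2)*(z)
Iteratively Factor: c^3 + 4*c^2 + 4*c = (c + 2)*(c^2 + 2*c) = (c + 2)^2*(c)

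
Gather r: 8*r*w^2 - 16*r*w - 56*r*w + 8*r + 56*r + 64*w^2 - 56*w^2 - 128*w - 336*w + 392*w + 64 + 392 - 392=r*(8*w^2 - 72*w + 64) + 8*w^2 - 72*w + 64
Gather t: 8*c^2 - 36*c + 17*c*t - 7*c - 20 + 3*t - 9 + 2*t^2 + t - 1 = 8*c^2 - 43*c + 2*t^2 + t*(17*c + 4) - 30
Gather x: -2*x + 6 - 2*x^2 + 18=-2*x^2 - 2*x + 24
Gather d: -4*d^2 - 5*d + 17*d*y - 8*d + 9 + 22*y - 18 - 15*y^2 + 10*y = -4*d^2 + d*(17*y - 13) - 15*y^2 + 32*y - 9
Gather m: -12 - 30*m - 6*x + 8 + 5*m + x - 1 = -25*m - 5*x - 5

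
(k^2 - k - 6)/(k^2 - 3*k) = (k + 2)/k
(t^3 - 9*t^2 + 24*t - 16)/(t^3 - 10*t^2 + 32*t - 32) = (t - 1)/(t - 2)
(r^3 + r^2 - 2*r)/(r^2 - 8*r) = (r^2 + r - 2)/(r - 8)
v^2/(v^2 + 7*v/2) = 2*v/(2*v + 7)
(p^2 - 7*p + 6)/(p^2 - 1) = (p - 6)/(p + 1)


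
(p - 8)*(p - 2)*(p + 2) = p^3 - 8*p^2 - 4*p + 32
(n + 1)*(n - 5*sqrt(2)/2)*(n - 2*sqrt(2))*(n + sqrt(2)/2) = n^4 - 4*sqrt(2)*n^3 + n^3 - 4*sqrt(2)*n^2 + 11*n^2/2 + 11*n/2 + 5*sqrt(2)*n + 5*sqrt(2)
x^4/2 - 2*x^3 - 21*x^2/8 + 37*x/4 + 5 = (x/2 + 1)*(x - 4)*(x - 5/2)*(x + 1/2)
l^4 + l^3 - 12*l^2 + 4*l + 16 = (l - 2)^2*(l + 1)*(l + 4)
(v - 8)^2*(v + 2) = v^3 - 14*v^2 + 32*v + 128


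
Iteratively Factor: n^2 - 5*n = (n)*(n - 5)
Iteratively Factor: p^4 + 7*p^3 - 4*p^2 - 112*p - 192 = (p - 4)*(p^3 + 11*p^2 + 40*p + 48) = (p - 4)*(p + 3)*(p^2 + 8*p + 16) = (p - 4)*(p + 3)*(p + 4)*(p + 4)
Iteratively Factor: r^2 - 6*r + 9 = (r - 3)*(r - 3)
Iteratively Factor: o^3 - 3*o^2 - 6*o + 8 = (o - 1)*(o^2 - 2*o - 8) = (o - 1)*(o + 2)*(o - 4)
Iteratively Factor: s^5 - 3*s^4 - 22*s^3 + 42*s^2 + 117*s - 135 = (s + 3)*(s^4 - 6*s^3 - 4*s^2 + 54*s - 45) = (s - 1)*(s + 3)*(s^3 - 5*s^2 - 9*s + 45) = (s - 5)*(s - 1)*(s + 3)*(s^2 - 9) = (s - 5)*(s - 3)*(s - 1)*(s + 3)*(s + 3)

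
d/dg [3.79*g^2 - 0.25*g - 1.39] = 7.58*g - 0.25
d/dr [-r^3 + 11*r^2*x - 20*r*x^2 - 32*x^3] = -3*r^2 + 22*r*x - 20*x^2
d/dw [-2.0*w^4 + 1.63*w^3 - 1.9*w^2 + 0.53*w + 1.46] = -8.0*w^3 + 4.89*w^2 - 3.8*w + 0.53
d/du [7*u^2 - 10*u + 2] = 14*u - 10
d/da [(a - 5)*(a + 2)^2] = (a + 2)*(3*a - 8)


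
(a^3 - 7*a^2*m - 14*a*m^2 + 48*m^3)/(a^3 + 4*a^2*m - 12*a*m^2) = (a^2 - 5*a*m - 24*m^2)/(a*(a + 6*m))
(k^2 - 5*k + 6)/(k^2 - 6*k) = (k^2 - 5*k + 6)/(k*(k - 6))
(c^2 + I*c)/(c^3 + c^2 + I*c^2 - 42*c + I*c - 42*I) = c/(c^2 + c - 42)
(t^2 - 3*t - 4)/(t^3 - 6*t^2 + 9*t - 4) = (t + 1)/(t^2 - 2*t + 1)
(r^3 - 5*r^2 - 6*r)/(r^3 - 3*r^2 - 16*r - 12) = r/(r + 2)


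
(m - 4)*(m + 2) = m^2 - 2*m - 8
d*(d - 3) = d^2 - 3*d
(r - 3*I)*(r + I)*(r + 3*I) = r^3 + I*r^2 + 9*r + 9*I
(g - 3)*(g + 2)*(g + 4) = g^3 + 3*g^2 - 10*g - 24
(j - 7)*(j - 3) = j^2 - 10*j + 21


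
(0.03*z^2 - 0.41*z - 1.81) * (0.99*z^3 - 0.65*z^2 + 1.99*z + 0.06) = 0.0297*z^5 - 0.4254*z^4 - 1.4657*z^3 + 0.3624*z^2 - 3.6265*z - 0.1086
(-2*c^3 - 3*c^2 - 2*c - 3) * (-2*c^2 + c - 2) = 4*c^5 + 4*c^4 + 5*c^3 + 10*c^2 + c + 6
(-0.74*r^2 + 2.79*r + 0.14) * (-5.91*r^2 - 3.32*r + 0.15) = 4.3734*r^4 - 14.0321*r^3 - 10.2012*r^2 - 0.0463000000000001*r + 0.021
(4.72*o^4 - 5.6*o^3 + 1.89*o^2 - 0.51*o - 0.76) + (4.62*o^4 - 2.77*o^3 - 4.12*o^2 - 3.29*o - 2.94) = 9.34*o^4 - 8.37*o^3 - 2.23*o^2 - 3.8*o - 3.7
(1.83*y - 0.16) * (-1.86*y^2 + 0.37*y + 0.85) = -3.4038*y^3 + 0.9747*y^2 + 1.4963*y - 0.136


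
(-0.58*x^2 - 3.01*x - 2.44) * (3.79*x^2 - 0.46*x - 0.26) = -2.1982*x^4 - 11.1411*x^3 - 7.7122*x^2 + 1.905*x + 0.6344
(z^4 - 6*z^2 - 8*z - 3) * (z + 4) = z^5 + 4*z^4 - 6*z^3 - 32*z^2 - 35*z - 12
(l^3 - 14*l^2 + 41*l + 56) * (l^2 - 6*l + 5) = l^5 - 20*l^4 + 130*l^3 - 260*l^2 - 131*l + 280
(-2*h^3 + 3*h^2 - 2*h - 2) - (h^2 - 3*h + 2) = -2*h^3 + 2*h^2 + h - 4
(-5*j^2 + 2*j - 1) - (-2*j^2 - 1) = -3*j^2 + 2*j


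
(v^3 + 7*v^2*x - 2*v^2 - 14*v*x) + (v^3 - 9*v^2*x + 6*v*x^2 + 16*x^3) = 2*v^3 - 2*v^2*x - 2*v^2 + 6*v*x^2 - 14*v*x + 16*x^3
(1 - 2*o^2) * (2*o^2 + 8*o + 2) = -4*o^4 - 16*o^3 - 2*o^2 + 8*o + 2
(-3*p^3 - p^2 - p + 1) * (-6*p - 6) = 18*p^4 + 24*p^3 + 12*p^2 - 6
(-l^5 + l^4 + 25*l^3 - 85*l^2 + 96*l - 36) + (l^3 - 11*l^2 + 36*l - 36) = -l^5 + l^4 + 26*l^3 - 96*l^2 + 132*l - 72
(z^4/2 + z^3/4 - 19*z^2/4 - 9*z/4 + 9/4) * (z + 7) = z^5/2 + 15*z^4/4 - 3*z^3 - 71*z^2/2 - 27*z/2 + 63/4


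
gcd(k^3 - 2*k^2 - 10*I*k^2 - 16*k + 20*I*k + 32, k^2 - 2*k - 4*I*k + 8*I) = k - 2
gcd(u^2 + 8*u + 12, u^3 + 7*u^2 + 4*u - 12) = u^2 + 8*u + 12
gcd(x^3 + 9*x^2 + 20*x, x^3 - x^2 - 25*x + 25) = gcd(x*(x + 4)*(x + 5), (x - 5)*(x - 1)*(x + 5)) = x + 5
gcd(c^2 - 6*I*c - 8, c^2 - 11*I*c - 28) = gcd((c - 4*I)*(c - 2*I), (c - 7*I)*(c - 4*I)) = c - 4*I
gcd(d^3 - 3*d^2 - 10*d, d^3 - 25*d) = d^2 - 5*d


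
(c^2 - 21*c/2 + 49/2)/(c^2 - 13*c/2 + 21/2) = (c - 7)/(c - 3)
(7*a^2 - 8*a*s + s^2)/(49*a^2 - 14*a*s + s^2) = (-a + s)/(-7*a + s)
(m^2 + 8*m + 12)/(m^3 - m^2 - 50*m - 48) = (m + 2)/(m^2 - 7*m - 8)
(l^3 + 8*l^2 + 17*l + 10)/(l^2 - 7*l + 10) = (l^3 + 8*l^2 + 17*l + 10)/(l^2 - 7*l + 10)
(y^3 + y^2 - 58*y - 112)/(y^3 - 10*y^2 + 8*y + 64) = (y + 7)/(y - 4)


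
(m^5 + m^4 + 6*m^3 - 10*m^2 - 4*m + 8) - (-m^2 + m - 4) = m^5 + m^4 + 6*m^3 - 9*m^2 - 5*m + 12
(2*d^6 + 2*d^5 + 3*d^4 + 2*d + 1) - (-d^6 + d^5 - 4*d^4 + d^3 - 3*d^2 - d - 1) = 3*d^6 + d^5 + 7*d^4 - d^3 + 3*d^2 + 3*d + 2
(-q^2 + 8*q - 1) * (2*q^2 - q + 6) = -2*q^4 + 17*q^3 - 16*q^2 + 49*q - 6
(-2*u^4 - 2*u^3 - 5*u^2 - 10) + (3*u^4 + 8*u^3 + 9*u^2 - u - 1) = u^4 + 6*u^3 + 4*u^2 - u - 11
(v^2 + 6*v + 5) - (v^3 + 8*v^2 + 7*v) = -v^3 - 7*v^2 - v + 5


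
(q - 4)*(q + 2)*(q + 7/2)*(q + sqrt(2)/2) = q^4 + sqrt(2)*q^3/2 + 3*q^3/2 - 15*q^2 + 3*sqrt(2)*q^2/4 - 28*q - 15*sqrt(2)*q/2 - 14*sqrt(2)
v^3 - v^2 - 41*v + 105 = (v - 5)*(v - 3)*(v + 7)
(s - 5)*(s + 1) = s^2 - 4*s - 5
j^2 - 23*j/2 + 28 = (j - 8)*(j - 7/2)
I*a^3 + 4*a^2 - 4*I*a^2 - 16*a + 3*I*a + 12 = (a - 3)*(a - 4*I)*(I*a - I)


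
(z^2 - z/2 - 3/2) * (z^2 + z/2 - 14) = z^4 - 63*z^2/4 + 25*z/4 + 21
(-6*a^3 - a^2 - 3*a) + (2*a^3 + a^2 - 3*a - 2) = -4*a^3 - 6*a - 2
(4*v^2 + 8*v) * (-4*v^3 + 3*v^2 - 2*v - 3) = -16*v^5 - 20*v^4 + 16*v^3 - 28*v^2 - 24*v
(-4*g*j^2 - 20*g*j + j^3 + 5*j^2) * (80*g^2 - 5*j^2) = -320*g^3*j^2 - 1600*g^3*j + 80*g^2*j^3 + 400*g^2*j^2 + 20*g*j^4 + 100*g*j^3 - 5*j^5 - 25*j^4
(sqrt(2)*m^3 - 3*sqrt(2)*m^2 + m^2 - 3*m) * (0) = 0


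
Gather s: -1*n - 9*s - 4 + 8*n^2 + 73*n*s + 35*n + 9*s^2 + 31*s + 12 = 8*n^2 + 34*n + 9*s^2 + s*(73*n + 22) + 8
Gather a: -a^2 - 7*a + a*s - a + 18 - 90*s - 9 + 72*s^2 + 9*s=-a^2 + a*(s - 8) + 72*s^2 - 81*s + 9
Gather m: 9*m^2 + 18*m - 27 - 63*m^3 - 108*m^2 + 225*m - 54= -63*m^3 - 99*m^2 + 243*m - 81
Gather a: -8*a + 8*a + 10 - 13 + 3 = 0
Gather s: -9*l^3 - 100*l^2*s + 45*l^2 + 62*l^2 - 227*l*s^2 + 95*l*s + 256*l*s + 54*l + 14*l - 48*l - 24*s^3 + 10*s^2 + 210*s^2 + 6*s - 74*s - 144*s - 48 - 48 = -9*l^3 + 107*l^2 + 20*l - 24*s^3 + s^2*(220 - 227*l) + s*(-100*l^2 + 351*l - 212) - 96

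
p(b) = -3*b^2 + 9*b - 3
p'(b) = 9 - 6*b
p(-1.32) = -20.11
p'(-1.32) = 16.92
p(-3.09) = -59.45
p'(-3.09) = 27.54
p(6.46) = -70.05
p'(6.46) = -29.76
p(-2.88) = -53.80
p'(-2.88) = 26.28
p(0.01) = -2.91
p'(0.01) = 8.94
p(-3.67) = -76.44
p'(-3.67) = 31.02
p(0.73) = 1.97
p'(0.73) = 4.62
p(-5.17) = -129.72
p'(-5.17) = 40.02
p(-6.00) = -165.00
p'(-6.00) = 45.00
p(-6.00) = -165.00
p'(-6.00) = 45.00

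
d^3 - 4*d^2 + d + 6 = (d - 3)*(d - 2)*(d + 1)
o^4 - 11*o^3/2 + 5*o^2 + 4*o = o*(o - 4)*(o - 2)*(o + 1/2)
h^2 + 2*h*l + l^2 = (h + l)^2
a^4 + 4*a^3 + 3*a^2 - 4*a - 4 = (a - 1)*(a + 1)*(a + 2)^2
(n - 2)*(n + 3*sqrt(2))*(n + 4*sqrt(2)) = n^3 - 2*n^2 + 7*sqrt(2)*n^2 - 14*sqrt(2)*n + 24*n - 48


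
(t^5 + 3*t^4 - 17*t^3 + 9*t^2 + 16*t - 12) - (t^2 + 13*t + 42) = t^5 + 3*t^4 - 17*t^3 + 8*t^2 + 3*t - 54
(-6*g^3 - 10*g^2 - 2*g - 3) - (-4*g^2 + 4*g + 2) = -6*g^3 - 6*g^2 - 6*g - 5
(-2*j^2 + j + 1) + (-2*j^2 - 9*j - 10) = -4*j^2 - 8*j - 9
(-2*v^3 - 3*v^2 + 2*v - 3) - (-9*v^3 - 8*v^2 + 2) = 7*v^3 + 5*v^2 + 2*v - 5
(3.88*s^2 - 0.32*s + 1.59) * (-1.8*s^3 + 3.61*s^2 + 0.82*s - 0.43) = -6.984*s^5 + 14.5828*s^4 - 0.835600000000001*s^3 + 3.8091*s^2 + 1.4414*s - 0.6837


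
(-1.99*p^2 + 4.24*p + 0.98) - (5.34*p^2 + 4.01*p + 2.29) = -7.33*p^2 + 0.23*p - 1.31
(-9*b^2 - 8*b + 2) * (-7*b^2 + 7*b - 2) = 63*b^4 - 7*b^3 - 52*b^2 + 30*b - 4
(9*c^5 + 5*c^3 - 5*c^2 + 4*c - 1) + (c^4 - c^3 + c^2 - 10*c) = 9*c^5 + c^4 + 4*c^3 - 4*c^2 - 6*c - 1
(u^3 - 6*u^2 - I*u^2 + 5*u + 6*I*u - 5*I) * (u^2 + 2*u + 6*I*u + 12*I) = u^5 - 4*u^4 + 5*I*u^4 - u^3 - 20*I*u^3 - 14*u^2 - 35*I*u^2 - 42*u + 50*I*u + 60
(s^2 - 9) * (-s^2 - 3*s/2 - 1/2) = -s^4 - 3*s^3/2 + 17*s^2/2 + 27*s/2 + 9/2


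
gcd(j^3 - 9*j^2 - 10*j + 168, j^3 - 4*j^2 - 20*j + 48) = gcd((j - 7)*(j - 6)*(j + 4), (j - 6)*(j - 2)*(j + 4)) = j^2 - 2*j - 24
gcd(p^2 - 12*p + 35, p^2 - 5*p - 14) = p - 7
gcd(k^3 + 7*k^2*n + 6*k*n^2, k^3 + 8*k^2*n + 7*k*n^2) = k^2 + k*n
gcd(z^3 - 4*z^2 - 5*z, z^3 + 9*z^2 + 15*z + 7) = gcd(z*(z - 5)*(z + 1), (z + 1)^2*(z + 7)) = z + 1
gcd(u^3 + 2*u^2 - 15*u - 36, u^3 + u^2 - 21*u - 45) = u^2 + 6*u + 9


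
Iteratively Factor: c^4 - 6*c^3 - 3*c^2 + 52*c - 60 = (c - 2)*(c^3 - 4*c^2 - 11*c + 30) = (c - 5)*(c - 2)*(c^2 + c - 6) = (c - 5)*(c - 2)^2*(c + 3)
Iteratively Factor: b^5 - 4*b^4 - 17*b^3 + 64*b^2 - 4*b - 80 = (b + 4)*(b^4 - 8*b^3 + 15*b^2 + 4*b - 20) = (b + 1)*(b + 4)*(b^3 - 9*b^2 + 24*b - 20) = (b - 5)*(b + 1)*(b + 4)*(b^2 - 4*b + 4) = (b - 5)*(b - 2)*(b + 1)*(b + 4)*(b - 2)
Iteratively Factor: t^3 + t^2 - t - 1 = (t + 1)*(t^2 - 1) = (t + 1)^2*(t - 1)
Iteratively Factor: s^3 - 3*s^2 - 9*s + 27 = (s - 3)*(s^2 - 9) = (s - 3)*(s + 3)*(s - 3)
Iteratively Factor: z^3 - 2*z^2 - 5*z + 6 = (z + 2)*(z^2 - 4*z + 3) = (z - 1)*(z + 2)*(z - 3)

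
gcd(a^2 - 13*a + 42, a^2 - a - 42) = a - 7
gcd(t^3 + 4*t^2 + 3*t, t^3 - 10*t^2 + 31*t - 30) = 1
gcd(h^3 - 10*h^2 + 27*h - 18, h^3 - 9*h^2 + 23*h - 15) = h^2 - 4*h + 3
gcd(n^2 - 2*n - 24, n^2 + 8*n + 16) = n + 4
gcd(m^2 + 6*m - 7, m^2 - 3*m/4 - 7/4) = 1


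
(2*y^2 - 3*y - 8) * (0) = 0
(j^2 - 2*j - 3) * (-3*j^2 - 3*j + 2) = -3*j^4 + 3*j^3 + 17*j^2 + 5*j - 6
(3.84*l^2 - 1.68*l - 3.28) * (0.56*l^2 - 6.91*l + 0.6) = 2.1504*l^4 - 27.4752*l^3 + 12.076*l^2 + 21.6568*l - 1.968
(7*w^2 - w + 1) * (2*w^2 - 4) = 14*w^4 - 2*w^3 - 26*w^2 + 4*w - 4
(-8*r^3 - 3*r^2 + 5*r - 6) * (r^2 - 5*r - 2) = -8*r^5 + 37*r^4 + 36*r^3 - 25*r^2 + 20*r + 12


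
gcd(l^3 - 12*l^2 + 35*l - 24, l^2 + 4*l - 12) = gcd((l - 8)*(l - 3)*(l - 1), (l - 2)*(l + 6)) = 1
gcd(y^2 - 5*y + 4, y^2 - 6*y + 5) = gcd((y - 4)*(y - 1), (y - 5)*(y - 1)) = y - 1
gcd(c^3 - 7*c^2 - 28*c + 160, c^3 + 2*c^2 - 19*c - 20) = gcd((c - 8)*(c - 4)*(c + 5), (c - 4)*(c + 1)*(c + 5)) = c^2 + c - 20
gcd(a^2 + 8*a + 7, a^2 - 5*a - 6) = a + 1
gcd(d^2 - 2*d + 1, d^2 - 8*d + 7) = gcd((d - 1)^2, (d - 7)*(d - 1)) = d - 1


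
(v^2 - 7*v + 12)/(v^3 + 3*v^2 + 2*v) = (v^2 - 7*v + 12)/(v*(v^2 + 3*v + 2))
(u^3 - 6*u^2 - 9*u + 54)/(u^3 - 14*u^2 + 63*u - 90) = (u + 3)/(u - 5)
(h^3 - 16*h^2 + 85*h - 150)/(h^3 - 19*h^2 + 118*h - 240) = (h - 5)/(h - 8)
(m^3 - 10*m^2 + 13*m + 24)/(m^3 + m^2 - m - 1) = (m^2 - 11*m + 24)/(m^2 - 1)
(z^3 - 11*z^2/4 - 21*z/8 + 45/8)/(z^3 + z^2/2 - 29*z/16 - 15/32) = 4*(z - 3)/(4*z + 1)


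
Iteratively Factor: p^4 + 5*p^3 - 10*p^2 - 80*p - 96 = (p + 3)*(p^3 + 2*p^2 - 16*p - 32) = (p + 2)*(p + 3)*(p^2 - 16) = (p - 4)*(p + 2)*(p + 3)*(p + 4)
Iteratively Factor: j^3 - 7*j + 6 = (j - 1)*(j^2 + j - 6) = (j - 1)*(j + 3)*(j - 2)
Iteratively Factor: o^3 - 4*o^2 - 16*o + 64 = (o - 4)*(o^2 - 16) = (o - 4)*(o + 4)*(o - 4)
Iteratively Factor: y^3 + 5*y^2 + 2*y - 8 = (y + 4)*(y^2 + y - 2) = (y - 1)*(y + 4)*(y + 2)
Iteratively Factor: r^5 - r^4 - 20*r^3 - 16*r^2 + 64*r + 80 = (r + 2)*(r^4 - 3*r^3 - 14*r^2 + 12*r + 40) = (r - 2)*(r + 2)*(r^3 - r^2 - 16*r - 20) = (r - 5)*(r - 2)*(r + 2)*(r^2 + 4*r + 4) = (r - 5)*(r - 2)*(r + 2)^2*(r + 2)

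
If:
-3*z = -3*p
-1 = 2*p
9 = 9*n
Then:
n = 1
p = -1/2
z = -1/2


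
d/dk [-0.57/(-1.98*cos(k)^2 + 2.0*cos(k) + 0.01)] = (2.2572*cos(k) - 1.14)*sin(k)/(-1.98*cos(k)^2 + 2.0*cos(k) + 0.01)^2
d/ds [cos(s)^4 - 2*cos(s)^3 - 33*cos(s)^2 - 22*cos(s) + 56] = 2*(-2*cos(s)^3 + 3*cos(s)^2 + 33*cos(s) + 11)*sin(s)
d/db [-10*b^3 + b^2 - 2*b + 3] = -30*b^2 + 2*b - 2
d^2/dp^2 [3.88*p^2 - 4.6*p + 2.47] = 7.76000000000000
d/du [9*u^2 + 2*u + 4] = 18*u + 2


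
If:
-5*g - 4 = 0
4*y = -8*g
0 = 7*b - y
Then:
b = 8/35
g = -4/5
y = 8/5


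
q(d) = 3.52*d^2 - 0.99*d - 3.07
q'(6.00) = 41.25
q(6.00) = 117.71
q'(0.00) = -0.99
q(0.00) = -3.07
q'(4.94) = 33.79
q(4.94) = 77.94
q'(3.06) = 20.55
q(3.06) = 26.86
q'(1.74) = 11.26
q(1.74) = 5.86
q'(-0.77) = -6.41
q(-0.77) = -0.22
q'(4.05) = 27.52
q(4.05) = 50.66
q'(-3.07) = -22.60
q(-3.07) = 33.14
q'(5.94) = 40.83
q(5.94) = 115.25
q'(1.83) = 11.89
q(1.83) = 6.91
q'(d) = 7.04*d - 0.99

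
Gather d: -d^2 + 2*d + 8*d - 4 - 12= -d^2 + 10*d - 16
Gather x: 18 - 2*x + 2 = 20 - 2*x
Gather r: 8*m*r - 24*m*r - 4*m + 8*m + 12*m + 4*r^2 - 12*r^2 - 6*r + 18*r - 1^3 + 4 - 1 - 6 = 16*m - 8*r^2 + r*(12 - 16*m) - 4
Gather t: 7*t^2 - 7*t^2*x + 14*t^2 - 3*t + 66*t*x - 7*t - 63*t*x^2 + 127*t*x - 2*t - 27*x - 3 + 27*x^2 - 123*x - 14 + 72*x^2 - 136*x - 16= t^2*(21 - 7*x) + t*(-63*x^2 + 193*x - 12) + 99*x^2 - 286*x - 33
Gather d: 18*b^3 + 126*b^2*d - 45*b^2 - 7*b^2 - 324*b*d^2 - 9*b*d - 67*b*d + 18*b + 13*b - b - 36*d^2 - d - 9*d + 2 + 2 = 18*b^3 - 52*b^2 + 30*b + d^2*(-324*b - 36) + d*(126*b^2 - 76*b - 10) + 4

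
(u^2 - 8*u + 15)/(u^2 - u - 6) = (u - 5)/(u + 2)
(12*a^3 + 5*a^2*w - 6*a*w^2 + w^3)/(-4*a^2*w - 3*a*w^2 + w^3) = (-3*a + w)/w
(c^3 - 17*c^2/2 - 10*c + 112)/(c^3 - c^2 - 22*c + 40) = (c^2 - 9*c/2 - 28)/(c^2 + 3*c - 10)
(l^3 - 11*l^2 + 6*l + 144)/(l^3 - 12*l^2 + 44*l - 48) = (l^2 - 5*l - 24)/(l^2 - 6*l + 8)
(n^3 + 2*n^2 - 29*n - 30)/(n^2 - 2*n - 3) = (n^2 + n - 30)/(n - 3)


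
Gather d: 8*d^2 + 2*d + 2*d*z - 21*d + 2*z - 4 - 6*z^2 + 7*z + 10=8*d^2 + d*(2*z - 19) - 6*z^2 + 9*z + 6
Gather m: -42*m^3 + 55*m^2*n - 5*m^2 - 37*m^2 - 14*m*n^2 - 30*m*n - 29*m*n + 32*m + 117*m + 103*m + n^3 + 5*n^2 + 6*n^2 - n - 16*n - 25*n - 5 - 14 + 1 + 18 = -42*m^3 + m^2*(55*n - 42) + m*(-14*n^2 - 59*n + 252) + n^3 + 11*n^2 - 42*n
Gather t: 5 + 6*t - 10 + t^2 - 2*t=t^2 + 4*t - 5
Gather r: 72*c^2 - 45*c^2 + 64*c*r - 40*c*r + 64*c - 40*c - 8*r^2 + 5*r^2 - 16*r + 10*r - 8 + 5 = 27*c^2 + 24*c - 3*r^2 + r*(24*c - 6) - 3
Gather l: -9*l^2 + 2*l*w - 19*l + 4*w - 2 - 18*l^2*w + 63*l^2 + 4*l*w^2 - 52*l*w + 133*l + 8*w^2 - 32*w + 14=l^2*(54 - 18*w) + l*(4*w^2 - 50*w + 114) + 8*w^2 - 28*w + 12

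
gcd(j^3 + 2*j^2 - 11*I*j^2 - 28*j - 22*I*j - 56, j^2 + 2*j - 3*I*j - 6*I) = j + 2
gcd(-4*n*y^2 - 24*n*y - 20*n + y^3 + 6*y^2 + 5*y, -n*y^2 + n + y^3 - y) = y + 1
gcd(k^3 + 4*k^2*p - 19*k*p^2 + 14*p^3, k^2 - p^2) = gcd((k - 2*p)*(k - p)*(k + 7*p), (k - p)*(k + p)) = -k + p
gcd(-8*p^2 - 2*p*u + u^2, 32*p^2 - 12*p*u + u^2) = 4*p - u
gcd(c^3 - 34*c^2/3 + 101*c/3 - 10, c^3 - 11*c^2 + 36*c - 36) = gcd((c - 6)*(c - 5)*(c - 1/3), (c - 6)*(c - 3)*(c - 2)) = c - 6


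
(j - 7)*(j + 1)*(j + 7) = j^3 + j^2 - 49*j - 49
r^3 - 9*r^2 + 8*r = r*(r - 8)*(r - 1)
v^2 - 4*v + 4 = (v - 2)^2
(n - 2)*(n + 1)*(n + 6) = n^3 + 5*n^2 - 8*n - 12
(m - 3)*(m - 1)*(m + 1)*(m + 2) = m^4 - m^3 - 7*m^2 + m + 6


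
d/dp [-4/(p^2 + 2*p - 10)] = 8*(p + 1)/(p^2 + 2*p - 10)^2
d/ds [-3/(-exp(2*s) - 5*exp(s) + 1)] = (-6*exp(s) - 15)*exp(s)/(exp(2*s) + 5*exp(s) - 1)^2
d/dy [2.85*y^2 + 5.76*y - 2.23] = 5.7*y + 5.76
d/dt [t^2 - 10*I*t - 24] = 2*t - 10*I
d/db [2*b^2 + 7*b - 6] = 4*b + 7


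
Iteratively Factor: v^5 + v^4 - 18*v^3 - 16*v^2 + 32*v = (v + 2)*(v^4 - v^3 - 16*v^2 + 16*v) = (v + 2)*(v + 4)*(v^3 - 5*v^2 + 4*v) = v*(v + 2)*(v + 4)*(v^2 - 5*v + 4) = v*(v - 1)*(v + 2)*(v + 4)*(v - 4)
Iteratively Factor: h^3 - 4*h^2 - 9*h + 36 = (h - 3)*(h^2 - h - 12) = (h - 3)*(h + 3)*(h - 4)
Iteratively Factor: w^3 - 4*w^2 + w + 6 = (w + 1)*(w^2 - 5*w + 6) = (w - 3)*(w + 1)*(w - 2)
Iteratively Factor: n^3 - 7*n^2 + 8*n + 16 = (n - 4)*(n^2 - 3*n - 4) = (n - 4)*(n + 1)*(n - 4)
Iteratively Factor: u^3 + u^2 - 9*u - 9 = (u + 3)*(u^2 - 2*u - 3) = (u - 3)*(u + 3)*(u + 1)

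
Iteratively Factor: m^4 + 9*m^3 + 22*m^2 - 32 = (m + 4)*(m^3 + 5*m^2 + 2*m - 8) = (m + 2)*(m + 4)*(m^2 + 3*m - 4) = (m + 2)*(m + 4)^2*(m - 1)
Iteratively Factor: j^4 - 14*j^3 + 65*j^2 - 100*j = (j - 5)*(j^3 - 9*j^2 + 20*j) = (j - 5)^2*(j^2 - 4*j) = (j - 5)^2*(j - 4)*(j)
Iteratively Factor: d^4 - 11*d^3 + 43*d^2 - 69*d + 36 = (d - 4)*(d^3 - 7*d^2 + 15*d - 9) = (d - 4)*(d - 3)*(d^2 - 4*d + 3) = (d - 4)*(d - 3)*(d - 1)*(d - 3)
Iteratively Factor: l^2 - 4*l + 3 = (l - 1)*(l - 3)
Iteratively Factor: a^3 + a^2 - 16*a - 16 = (a - 4)*(a^2 + 5*a + 4) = (a - 4)*(a + 4)*(a + 1)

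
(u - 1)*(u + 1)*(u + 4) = u^3 + 4*u^2 - u - 4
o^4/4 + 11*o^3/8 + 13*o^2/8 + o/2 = o*(o/4 + 1)*(o + 1/2)*(o + 1)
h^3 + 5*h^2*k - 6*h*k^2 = h*(h - k)*(h + 6*k)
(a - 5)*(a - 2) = a^2 - 7*a + 10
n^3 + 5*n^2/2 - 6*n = n*(n - 3/2)*(n + 4)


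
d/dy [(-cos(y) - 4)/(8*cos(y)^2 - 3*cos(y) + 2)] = (8*sin(y)^2 - 64*cos(y) + 6)*sin(y)/(8*cos(y)^2 - 3*cos(y) + 2)^2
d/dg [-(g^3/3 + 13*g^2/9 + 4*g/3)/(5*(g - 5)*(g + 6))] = (-3*g^4 - 6*g^3 + 269*g^2 + 780*g + 360)/(45*(g^4 + 2*g^3 - 59*g^2 - 60*g + 900))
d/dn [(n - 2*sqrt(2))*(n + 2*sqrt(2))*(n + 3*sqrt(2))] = 3*n^2 + 6*sqrt(2)*n - 8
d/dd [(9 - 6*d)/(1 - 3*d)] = 21/(3*d - 1)^2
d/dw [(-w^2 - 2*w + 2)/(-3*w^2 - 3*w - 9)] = (-w^2 + 10*w + 8)/(3*(w^4 + 2*w^3 + 7*w^2 + 6*w + 9))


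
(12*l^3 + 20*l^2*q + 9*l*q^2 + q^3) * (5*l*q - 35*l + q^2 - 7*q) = 60*l^4*q - 420*l^4 + 112*l^3*q^2 - 784*l^3*q + 65*l^2*q^3 - 455*l^2*q^2 + 14*l*q^4 - 98*l*q^3 + q^5 - 7*q^4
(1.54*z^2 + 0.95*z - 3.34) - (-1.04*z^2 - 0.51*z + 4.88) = 2.58*z^2 + 1.46*z - 8.22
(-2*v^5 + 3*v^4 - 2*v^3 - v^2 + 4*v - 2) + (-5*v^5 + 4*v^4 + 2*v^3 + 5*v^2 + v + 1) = -7*v^5 + 7*v^4 + 4*v^2 + 5*v - 1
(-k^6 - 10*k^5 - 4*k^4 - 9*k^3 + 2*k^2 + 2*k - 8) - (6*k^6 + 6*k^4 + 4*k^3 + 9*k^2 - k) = -7*k^6 - 10*k^5 - 10*k^4 - 13*k^3 - 7*k^2 + 3*k - 8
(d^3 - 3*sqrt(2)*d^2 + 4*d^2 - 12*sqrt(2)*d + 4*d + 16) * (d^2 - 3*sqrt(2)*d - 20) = d^5 - 6*sqrt(2)*d^4 + 4*d^4 - 24*sqrt(2)*d^3 + 2*d^3 + 8*d^2 + 48*sqrt(2)*d^2 - 80*d + 192*sqrt(2)*d - 320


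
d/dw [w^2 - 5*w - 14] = 2*w - 5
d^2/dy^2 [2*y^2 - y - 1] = 4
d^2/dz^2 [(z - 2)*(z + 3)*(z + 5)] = 6*z + 12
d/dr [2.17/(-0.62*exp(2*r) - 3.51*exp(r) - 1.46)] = (2.6908*exp(r) + 7.6167)*exp(r)/(0.62*exp(2*r) + 3.51*exp(r) + 1.46)^2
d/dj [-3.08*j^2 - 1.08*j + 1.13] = -6.16*j - 1.08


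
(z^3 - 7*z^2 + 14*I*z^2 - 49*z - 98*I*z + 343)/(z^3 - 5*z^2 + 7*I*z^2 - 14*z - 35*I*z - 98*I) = (z + 7*I)/(z + 2)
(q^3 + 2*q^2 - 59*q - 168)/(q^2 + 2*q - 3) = (q^2 - q - 56)/(q - 1)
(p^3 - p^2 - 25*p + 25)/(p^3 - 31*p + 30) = (p + 5)/(p + 6)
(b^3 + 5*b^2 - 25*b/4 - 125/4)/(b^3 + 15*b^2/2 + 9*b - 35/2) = (4*b^2 - 25)/(2*(2*b^2 + 5*b - 7))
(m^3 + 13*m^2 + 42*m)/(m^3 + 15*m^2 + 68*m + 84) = m/(m + 2)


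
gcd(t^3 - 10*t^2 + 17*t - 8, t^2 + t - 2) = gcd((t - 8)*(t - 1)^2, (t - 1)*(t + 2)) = t - 1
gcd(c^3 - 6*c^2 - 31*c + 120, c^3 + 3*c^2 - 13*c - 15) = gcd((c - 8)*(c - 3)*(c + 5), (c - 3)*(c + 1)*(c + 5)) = c^2 + 2*c - 15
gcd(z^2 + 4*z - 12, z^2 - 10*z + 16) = z - 2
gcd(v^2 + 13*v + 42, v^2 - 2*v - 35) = 1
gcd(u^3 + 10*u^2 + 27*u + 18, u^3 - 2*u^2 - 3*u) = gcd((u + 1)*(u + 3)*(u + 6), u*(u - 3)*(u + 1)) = u + 1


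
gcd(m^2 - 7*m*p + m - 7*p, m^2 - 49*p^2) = -m + 7*p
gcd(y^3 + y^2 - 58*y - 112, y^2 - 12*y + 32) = y - 8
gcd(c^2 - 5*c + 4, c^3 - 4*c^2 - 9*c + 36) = c - 4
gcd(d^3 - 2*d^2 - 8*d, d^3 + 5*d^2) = d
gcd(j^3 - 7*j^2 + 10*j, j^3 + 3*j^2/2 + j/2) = j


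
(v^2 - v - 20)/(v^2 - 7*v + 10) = (v + 4)/(v - 2)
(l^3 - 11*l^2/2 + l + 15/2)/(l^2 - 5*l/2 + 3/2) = (l^2 - 4*l - 5)/(l - 1)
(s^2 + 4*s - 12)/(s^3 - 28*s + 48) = 1/(s - 4)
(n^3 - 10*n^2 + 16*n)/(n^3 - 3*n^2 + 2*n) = (n - 8)/(n - 1)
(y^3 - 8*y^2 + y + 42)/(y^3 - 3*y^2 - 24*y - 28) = (y - 3)/(y + 2)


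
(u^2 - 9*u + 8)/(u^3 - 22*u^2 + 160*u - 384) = (u - 1)/(u^2 - 14*u + 48)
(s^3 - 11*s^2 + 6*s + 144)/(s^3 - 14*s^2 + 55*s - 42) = (s^2 - 5*s - 24)/(s^2 - 8*s + 7)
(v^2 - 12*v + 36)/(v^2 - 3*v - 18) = (v - 6)/(v + 3)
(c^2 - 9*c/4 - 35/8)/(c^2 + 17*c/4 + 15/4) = (c - 7/2)/(c + 3)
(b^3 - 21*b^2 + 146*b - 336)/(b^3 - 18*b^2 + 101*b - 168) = (b - 6)/(b - 3)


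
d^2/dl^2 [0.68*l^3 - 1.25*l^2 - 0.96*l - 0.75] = 4.08*l - 2.5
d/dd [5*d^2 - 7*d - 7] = 10*d - 7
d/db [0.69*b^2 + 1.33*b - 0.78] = 1.38*b + 1.33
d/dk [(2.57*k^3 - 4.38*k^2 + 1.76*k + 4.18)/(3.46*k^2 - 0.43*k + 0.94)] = (8.8922*k^4 - 2.2102*k^3 + 3.0412*k^2 - 37.16*k + 3.4518)/(11.9716*k^4 - 2.9756*k^3 + 6.6897*k^2 - 0.8084*k + 0.8836)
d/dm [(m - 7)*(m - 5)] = 2*m - 12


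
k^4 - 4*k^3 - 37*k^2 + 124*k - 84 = (k - 7)*(k - 2)*(k - 1)*(k + 6)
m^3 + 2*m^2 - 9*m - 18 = (m - 3)*(m + 2)*(m + 3)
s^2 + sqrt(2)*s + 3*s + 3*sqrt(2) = (s + 3)*(s + sqrt(2))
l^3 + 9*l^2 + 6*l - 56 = (l - 2)*(l + 4)*(l + 7)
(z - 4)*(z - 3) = z^2 - 7*z + 12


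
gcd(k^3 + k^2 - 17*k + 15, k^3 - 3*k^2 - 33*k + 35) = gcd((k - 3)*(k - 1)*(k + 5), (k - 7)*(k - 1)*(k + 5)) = k^2 + 4*k - 5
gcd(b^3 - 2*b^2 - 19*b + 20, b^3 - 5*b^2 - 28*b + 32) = b^2 + 3*b - 4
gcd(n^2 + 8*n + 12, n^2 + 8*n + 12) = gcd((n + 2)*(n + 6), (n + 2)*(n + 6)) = n^2 + 8*n + 12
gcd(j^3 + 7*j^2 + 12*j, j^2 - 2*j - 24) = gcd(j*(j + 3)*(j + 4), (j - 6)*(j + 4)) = j + 4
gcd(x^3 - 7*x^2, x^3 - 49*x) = x^2 - 7*x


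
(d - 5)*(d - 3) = d^2 - 8*d + 15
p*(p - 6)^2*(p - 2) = p^4 - 14*p^3 + 60*p^2 - 72*p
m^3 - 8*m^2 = m^2*(m - 8)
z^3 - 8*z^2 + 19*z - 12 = (z - 4)*(z - 3)*(z - 1)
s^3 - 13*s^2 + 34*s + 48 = (s - 8)*(s - 6)*(s + 1)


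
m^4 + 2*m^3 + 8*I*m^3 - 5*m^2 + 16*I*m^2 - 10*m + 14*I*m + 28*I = (m + 2)*(m - I)*(m + 2*I)*(m + 7*I)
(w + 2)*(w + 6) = w^2 + 8*w + 12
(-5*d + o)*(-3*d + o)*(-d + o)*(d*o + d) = -15*d^4*o - 15*d^4 + 23*d^3*o^2 + 23*d^3*o - 9*d^2*o^3 - 9*d^2*o^2 + d*o^4 + d*o^3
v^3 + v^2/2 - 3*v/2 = v*(v - 1)*(v + 3/2)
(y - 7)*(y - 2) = y^2 - 9*y + 14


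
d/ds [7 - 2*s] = -2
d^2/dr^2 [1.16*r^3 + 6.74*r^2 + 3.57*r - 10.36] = 6.96*r + 13.48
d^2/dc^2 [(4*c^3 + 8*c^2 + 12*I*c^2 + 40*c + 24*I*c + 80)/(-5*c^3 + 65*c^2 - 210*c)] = (c^6*(-120 - 24*I) + c^5*(768 - 144*I) + c^4*(4176 + 4896*I) + c^3*(-16368 - 19200*I) - 101280*c^2 + 262080*c - 282240)/(5*c^9 - 195*c^8 + 3165*c^7 - 27365*c^6 + 132930*c^5 - 343980*c^4 + 370440*c^3)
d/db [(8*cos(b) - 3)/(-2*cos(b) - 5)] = 46*sin(b)/(2*cos(b) + 5)^2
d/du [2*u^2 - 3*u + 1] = 4*u - 3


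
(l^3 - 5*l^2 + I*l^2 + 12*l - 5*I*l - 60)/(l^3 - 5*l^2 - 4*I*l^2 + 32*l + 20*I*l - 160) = (l - 3*I)/(l - 8*I)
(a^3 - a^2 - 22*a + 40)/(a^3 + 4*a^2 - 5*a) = (a^2 - 6*a + 8)/(a*(a - 1))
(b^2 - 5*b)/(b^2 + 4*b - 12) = b*(b - 5)/(b^2 + 4*b - 12)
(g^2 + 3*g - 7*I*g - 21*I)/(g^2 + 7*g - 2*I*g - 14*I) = (g^2 + g*(3 - 7*I) - 21*I)/(g^2 + g*(7 - 2*I) - 14*I)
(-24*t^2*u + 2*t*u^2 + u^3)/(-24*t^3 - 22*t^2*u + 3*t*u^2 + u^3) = u/(t + u)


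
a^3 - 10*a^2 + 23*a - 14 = (a - 7)*(a - 2)*(a - 1)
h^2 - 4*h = h*(h - 4)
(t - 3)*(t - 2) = t^2 - 5*t + 6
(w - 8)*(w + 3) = w^2 - 5*w - 24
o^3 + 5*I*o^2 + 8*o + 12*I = (o - 2*I)*(o + I)*(o + 6*I)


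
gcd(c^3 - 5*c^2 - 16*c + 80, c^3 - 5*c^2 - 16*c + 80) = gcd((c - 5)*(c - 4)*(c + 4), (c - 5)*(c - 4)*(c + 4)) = c^3 - 5*c^2 - 16*c + 80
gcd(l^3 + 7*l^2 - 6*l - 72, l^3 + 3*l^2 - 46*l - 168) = l^2 + 10*l + 24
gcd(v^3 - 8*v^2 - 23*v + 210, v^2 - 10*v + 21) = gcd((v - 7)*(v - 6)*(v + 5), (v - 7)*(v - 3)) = v - 7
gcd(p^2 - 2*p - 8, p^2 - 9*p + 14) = 1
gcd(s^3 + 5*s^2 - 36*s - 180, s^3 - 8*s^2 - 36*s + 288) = s^2 - 36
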